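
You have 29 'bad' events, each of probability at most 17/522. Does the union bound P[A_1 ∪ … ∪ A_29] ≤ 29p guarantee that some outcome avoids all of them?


Union bound: P[∪_{i=1}^{29} A_i] ≤ Σ_i P[A_i] ≤ 29·p = 29·(17/522) = 17/18.
Numerically: 17/18 ≈ 0.944444.
Is 17/18 < 1? YES.
Since P[∪ A_i] ≤ 17/18 < 1, the complement has P[∩ A_i^c] ≥ 1 − 17/18 = 1/18 > 0, so some outcome avoids every A_i.

29·p = 17/18 ≈ 0.944444; existence CERTIFIED by the union bound.


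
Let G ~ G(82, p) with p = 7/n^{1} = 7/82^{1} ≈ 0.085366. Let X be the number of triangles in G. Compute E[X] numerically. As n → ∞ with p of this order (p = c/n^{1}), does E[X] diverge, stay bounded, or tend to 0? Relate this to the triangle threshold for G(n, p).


Number of potential triangles: C(82, 3) = 88560.
Each occurs with probability p³ ≈ (0.085366)³ ≈ 6.2208906e-04.
By linearity: E[X] = C(82, 3)·p³ ≈ 88560 · 6.2208906e-04 ≈ 55.09221.
Here α = 1, so p = 7/n is exactly at the triangle threshold p ~ 1/n. Asymptotically E[X] → c³/6 = 7³/6 = 343/6 ≈ 57.16667, a bounded constant. In this regime the triangle count is asymptotically Poisson(c³/6).

E[X] ≈ 55.09221; in regime p = Θ(1/n^{1}) E[X] stays bounded (at the triangle threshold p ~ 1/n).


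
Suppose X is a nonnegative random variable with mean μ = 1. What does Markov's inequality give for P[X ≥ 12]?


μ = E[X] = 1, a = 12.
Markov: P[X ≥ 12] ≤ μ/a = (1)/12 = 1/12.
Numerically: ≈ 0.08333.
(Since a = 12 > μ = 1.00000, the bound 1/12 is < 1 and informative.)

P[X ≥ 12] ≤ 1/12 ≈ 0.08333.


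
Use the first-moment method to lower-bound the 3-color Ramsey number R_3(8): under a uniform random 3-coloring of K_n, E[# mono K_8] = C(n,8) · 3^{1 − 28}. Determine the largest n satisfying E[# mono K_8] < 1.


We need C(n, 8) · 3^{1 − 28} < 1, i.e. C(n, 8) < 3^{28 − 1} = 7625597484987.
Check values of n near the boundary:
  n = 151: C(151, 8) = 5551321138650; 5551321138650 < 7625597484987? YES
  n = 152: C(152, 8) = 5859727868575; 5859727868575 < 7625597484987? YES
  n = 153: C(153, 8) = 6183023199255; 6183023199255 < 7625597484987? YES
  n = 154: C(154, 8) = 6521818990995; 6521818990995 < 7625597484987? YES
  n = 155: C(155, 8) = 6876747915675; 6876747915675 < 7625597484987? YES
  n = 156: C(156, 8) = 7248464019225; 7248464019225 < 7625597484987? YES
  n = 157: C(157, 8) = 7637643295425; 7637643295425 < 7625597484987? NO
  n = 158: C(158, 8) = 8044984271181; 8044984271181 < 7625597484987? NO
The largest n with C(n, 8) < 7625597484987 is n = 156 (where E[X] = 805384891025/847288609443 ≈ 0.9505). Hence R_3(8) > 156, i.e. R_3(8) ≥ 157.

Largest n = 156; hence R_3(8) > 156.


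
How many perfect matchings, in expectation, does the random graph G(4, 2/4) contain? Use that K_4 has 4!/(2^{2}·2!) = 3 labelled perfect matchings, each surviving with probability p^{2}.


K_4 has 4!/(2^{2}·2!) = 3 labelled perfect matchings.
For each such perfect matching H, let X_H = 1 if all 2 edges of H are present in G. Then P[X_H = 1] = p^{2} = (1/2)^{2} = 1/4.
Summing the indicators: E[X] = Σ_H E[X_H] = 3 · p^{2} = 3 · 1/4 = 3/4.
Numerically: E[X] ≈ 0.75.

E[X] = 3 · (1/2)^{2} = 3/4 ≈ 0.75.


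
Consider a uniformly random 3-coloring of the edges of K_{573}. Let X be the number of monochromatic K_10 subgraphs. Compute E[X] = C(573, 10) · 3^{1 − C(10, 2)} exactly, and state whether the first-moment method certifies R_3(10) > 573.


E[X] = C(573, 10) · 3^{1 − 45} = 971597135635805762226 · 3^{−44} = 971597135635805762226/984770902183611232881.
As a reduced fraction: E[X] = 35985079097622435638/36472996377170786403 ≈ 0.98662.
Is E[X] < 1? YES.
Since E[X] < 1, there exists a 3-coloring of K_{573} with no monochromatic K_10; hence R_3(10) > 573.

E[X] = 35985079097622435638/36472996377170786403 ≈ 0.98662; E[X] < 1, so R_3(10) > 573.


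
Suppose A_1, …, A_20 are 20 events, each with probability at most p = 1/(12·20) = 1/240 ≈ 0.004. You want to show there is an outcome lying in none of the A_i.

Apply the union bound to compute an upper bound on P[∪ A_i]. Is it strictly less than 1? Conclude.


Union bound: P[∪_{i=1}^{20} A_i] ≤ Σ_i P[A_i] ≤ 20·p = 20·(1/240) = 1/12.
Numerically: 1/12 ≈ 0.083.
Is 1/12 < 1? YES.
Since P[∪ A_i] ≤ 1/12 < 1, the complement has P[∩ A_i^c] ≥ 1 − 1/12 = 11/12 > 0, so some outcome avoids every A_i.

20·p = 1/12 ≈ 0.083; existence CERTIFIED by the union bound.


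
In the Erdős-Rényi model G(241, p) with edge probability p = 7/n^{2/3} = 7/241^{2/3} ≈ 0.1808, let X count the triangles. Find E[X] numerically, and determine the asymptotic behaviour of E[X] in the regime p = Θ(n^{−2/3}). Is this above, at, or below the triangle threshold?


Number of potential triangles: C(241, 3) = 2303960.
Each occurs with probability p³ ≈ (0.1808)³ ≈ 5.905546e-03.
By linearity: E[X] = C(241, 3)·p³ ≈ 2303960 · 5.905546e-03 ≈ 13606.1411.
Since α = 2/3 < 1, p = c/n^{2/3} ≫ 1/n is above the triangle threshold p ~ 1/n. Asymptotically E[X] ~ (c³/6)·n^{3(1−α)} = (7³/6)·n^{1} → ∞; triangles are abundant w.h.p.

E[X] ≈ 13606.1411; in regime p = Θ(1/n^{2/3}) E[X] diverges (above the triangle threshold p ~ 1/n).


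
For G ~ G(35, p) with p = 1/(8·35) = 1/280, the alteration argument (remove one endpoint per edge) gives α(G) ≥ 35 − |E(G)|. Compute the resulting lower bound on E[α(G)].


E[|E(G)|] = C(35, 2)·p = 595 · (1/280) = 17/8.
E[α(G)] ≥ n − E[|E(G)|] = 35 − 17/8 = 263/8.
Numerically: ≈ 32.875000.
(This is only a lower bound; the true E[α(G)] may be larger.)

E[α(G)] ≥ 263/8 ≈ 32.875000.


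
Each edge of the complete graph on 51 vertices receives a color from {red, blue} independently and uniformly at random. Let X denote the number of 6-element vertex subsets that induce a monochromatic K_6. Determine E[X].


Let X = Σ_S X_S over the C(51, 6) = 18009460 subsets S of size 6, where X_S = 1 if the K_6 on S is monochromatic.
For a fixed S, the K_6 on S has C(6, 2) = 15 edges. P[all 15 edges red] = (1/2)^15, and likewise for blue, so P[monochromatic] = 2·(1/2)^15 = 2^{1 − 15} = 1/16384.
By linearity of expectation: E[X] = C(51, 6) · 2^{1 − 15} = 18009460 · 1/16384 = 4502365/4096.
Numerically: E[X] ≈ 1099.21021.

E[X] = C(51,6)·2^(1−C(6,2)) = 4502365/4096 ≈ 1099.21021.


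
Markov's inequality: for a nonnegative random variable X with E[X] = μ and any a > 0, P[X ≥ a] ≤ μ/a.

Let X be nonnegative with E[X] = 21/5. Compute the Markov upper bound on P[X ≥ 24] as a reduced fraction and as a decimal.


μ = E[X] = 21/5, a = 24.
Markov: P[X ≥ 24] ≤ μ/a = (21/5)/24 = 7/40.
Numerically: ≈ 0.1750.
(Since a = 24 > μ = 4.2000, the bound 7/40 is < 1 and informative.)

P[X ≥ 24] ≤ 7/40 ≈ 0.1750.


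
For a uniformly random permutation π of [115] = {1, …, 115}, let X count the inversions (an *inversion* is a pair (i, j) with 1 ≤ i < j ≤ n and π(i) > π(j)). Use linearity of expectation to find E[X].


Write X = Σ X_I over the C(115, 2) = 6555 pairs i < j, with X_I the indicator of one inversion.
There are 6555 indicators.
For each fixed pair i < j, the values π(i) and π(j) are two distinct elements of {1, …, 115} in uniformly random order; by symmetry P[π(i) > π(j)] = 1/2.
By linearity: E[X] = 6555 · (1/2) = C(115, 2) · (1/2) = 6555/2 = 6555/2 ≈ 3277.50000.

E[X] = 6555/2 = 3277.50000.


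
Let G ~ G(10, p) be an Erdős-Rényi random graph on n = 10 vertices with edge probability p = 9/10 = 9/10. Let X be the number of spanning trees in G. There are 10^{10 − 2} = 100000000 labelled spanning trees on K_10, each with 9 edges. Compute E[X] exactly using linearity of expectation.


K_10 has 10^{10 − 2} = 100000000 labelled spanning trees.
For each such spanning tree H, let X_H = 1 if all 9 edges of H are present in G. Then P[X_H = 1] = p^{9} = (9/10)^{9} = 387420489/1000000000.
By linearity of expectation: E[X] = Σ_H E[X_H] = 100000000 · p^{9} = 100000000 · 387420489/1000000000 = 387420489/10.
Numerically: E[X] ≈ 3.8742e+07.

E[X] = 100000000 · (9/10)^{9} = 387420489/10 ≈ 3.8742e+07.


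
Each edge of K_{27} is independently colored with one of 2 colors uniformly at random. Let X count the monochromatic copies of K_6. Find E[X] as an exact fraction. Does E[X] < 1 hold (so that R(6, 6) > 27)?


E[X] = C(27, 6) · 2^{1 − 15} = 296010 · 2^{−14} = 296010/16384.
As a reduced fraction: E[X] = 148005/8192 ≈ 18.06702.
Is E[X] < 1? NO.
Since E[X] ≥ 1, the first-moment bound is inconclusive at n = 27; it does NOT by itself certify R(6, 6) > 27.

E[X] = 148005/8192 ≈ 18.06702; E[X] ≥ 1; first-moment method inconclusive here.


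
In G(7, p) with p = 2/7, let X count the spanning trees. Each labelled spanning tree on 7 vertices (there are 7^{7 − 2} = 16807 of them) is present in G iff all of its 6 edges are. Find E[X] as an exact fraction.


K_7 has 7^{7 − 2} = 16807 labelled spanning trees.
For each such spanning tree H, let X_H = 1 if all 6 edges of H are present in G. Then P[X_H = 1] = p^{6} = (2/7)^{6} = 64/117649.
By linearity: E[X] = Σ_H E[X_H] = 16807 · p^{6} = 16807 · 64/117649 = 64/7.
Numerically: E[X] ≈ 9.143.

E[X] = 16807 · (2/7)^{6} = 64/7 ≈ 9.143.


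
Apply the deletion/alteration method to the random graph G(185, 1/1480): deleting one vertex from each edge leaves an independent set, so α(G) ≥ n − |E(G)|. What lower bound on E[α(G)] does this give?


E[|E(G)|] = C(185, 2)·p = 17020 · (1/1480) = 23/2.
E[α(G)] ≥ n − E[|E(G)|] = 185 − 23/2 = 347/2.
Numerically: ≈ 173.500.
(This is only a lower bound; the true E[α(G)] may be larger.)

E[α(G)] ≥ 347/2 ≈ 173.500.


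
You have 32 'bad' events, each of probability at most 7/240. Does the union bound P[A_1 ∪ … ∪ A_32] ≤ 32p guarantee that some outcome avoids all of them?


Union bound: P[∪_{i=1}^{32} A_i] ≤ Σ_i P[A_i] ≤ 32·p = 32·(7/240) = 14/15.
Numerically: 14/15 ≈ 0.9333.
Is 14/15 < 1? YES.
Since P[∪ A_i] ≤ 14/15 < 1, the complement has P[∩ A_i^c] ≥ 1 − 14/15 = 1/15 > 0, so some outcome avoids every A_i.

32·p = 14/15 ≈ 0.9333; existence CERTIFIED by the union bound.


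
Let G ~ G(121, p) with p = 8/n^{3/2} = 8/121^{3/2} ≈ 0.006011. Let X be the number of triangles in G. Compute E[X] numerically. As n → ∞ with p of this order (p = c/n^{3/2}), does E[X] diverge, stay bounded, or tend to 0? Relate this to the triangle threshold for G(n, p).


Number of potential triangles: C(121, 3) = 287980.
Each occurs with probability p³ ≈ (0.006011)³ ≈ 2.171380e-07.
By linearity: E[X] = C(121, 3)·p³ ≈ 287980 · 2.171380e-07 ≈ 0.0625.
Since α = 3/2 > 1, p = c/n^{3/2} = o(1/n) is below the triangle threshold p ~ 1/n. Asymptotically E[X] ~ (c³/6)·n^{3(1−α)} = (8³/6)·n^{-1.5} → 0, so by Markov's inequality G has no triangles w.h.p.

E[X] ≈ 0.0625; in regime p = Θ(1/n^{3/2}) E[X] tends to 0 (below the triangle threshold p ~ 1/n).


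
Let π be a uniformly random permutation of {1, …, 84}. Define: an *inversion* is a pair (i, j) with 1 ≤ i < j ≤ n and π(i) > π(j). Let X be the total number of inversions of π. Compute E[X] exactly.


Write X = Σ X_I over the C(84, 2) = 3486 pairs i < j, with X_I the indicator of one inversion.
There are 3486 indicators.
For each fixed pair i < j, the values π(i) and π(j) are two distinct elements of {1, …, 84} in uniformly random order; by symmetry P[π(i) > π(j)] = 1/2.
By linearity: E[X] = 3486 · (1/2) = C(84, 2) · (1/2) = 3486/2 = 1743 ≈ 1743.000.

E[X] = 1743 = 1743.000.


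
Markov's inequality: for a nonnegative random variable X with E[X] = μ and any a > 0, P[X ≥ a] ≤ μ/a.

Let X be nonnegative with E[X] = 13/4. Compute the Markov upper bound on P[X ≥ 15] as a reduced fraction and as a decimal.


μ = E[X] = 13/4, a = 15.
Markov: P[X ≥ 15] ≤ μ/a = (13/4)/15 = 13/60.
Numerically: ≈ 0.217.
(Since a = 15 > μ = 3.250, the bound 13/60 is < 1 and informative.)

P[X ≥ 15] ≤ 13/60 ≈ 0.217.


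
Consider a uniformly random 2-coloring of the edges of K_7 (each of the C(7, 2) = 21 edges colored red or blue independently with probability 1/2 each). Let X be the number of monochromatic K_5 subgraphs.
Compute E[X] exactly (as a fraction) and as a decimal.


Let X = Σ_S X_S over the C(7, 5) = 21 subsets S of size 5, where X_S = 1 if the K_5 on S is monochromatic.
For a fixed S, the K_5 on S has C(5, 2) = 10 edges. P[all 10 edges red] = (1/2)^10, and likewise for blue, so P[monochromatic] = 2·(1/2)^10 = 2^{1 − 10} = 1/512.
By linearity: E[X] = C(7, 5) · 2^{1 − 10} = 21 · 1/512 = 21/512.
Numerically: E[X] ≈ 0.0410.

E[X] = C(7,5)·2^(1−C(5,2)) = 21/512 ≈ 0.0410.


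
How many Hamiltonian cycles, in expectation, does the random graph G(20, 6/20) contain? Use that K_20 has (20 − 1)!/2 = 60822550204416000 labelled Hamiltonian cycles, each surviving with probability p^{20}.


K_20 has (20 − 1)!/2 = 60822550204416000 labelled Hamiltonian cycles.
For each such Hamiltonian cycle H, let X_H = 1 if all 20 edges of H are present in G. Then P[X_H = 1] = p^{20} = (3/10)^{20} = 3486784401/100000000000000000000.
By linearity: E[X] = Σ_H E[X_H] = 60822550204416000 · p^{20} = 60822550204416000 · 3486784401/100000000000000000000 = 51776152168407487821/24414062500000.
Numerically: E[X] ≈ 2.121e+06.

E[X] = 60822550204416000 · (3/10)^{20} = 51776152168407487821/24414062500000 ≈ 2.121e+06.


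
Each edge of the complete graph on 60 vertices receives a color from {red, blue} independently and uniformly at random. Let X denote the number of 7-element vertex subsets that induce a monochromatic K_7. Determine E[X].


Let X = Σ_S X_S over the C(60, 7) = 386206920 subsets S of size 7, where X_S = 1 if the K_7 on S is monochromatic.
For a fixed S, the K_7 on S has C(7, 2) = 21 edges. P[all 21 edges red] = (1/2)^21, and likewise for blue, so P[monochromatic] = 2·(1/2)^21 = 2^{1 − 21} = 1/1048576.
Summing: E[X] = C(60, 7) · 2^{1 − 21} = 386206920 · 1/1048576 = 48275865/131072.
Numerically: E[X] ≈ 368.315620.

E[X] = C(60,7)·2^(1−C(7,2)) = 48275865/131072 ≈ 368.315620.


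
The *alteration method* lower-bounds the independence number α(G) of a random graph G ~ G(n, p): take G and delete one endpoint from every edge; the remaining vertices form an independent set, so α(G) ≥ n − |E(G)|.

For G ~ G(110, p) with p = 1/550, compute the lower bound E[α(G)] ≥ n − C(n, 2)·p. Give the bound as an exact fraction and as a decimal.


E[|E(G)|] = C(110, 2)·p = 5995 · (1/550) = 109/10.
E[α(G)] ≥ n − E[|E(G)|] = 110 − 109/10 = 991/10.
Numerically: ≈ 99.1000.
(This is only a lower bound; the true E[α(G)] may be larger.)

E[α(G)] ≥ 991/10 ≈ 99.1000.


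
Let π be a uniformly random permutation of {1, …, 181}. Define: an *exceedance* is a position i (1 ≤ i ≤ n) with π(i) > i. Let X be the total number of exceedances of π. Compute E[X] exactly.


Write X = Σ_{i=1}^{181} X_i, where X_i = 1_{π(i) > i}.
For each fixed i, π(i) is uniform over {1, …, 181} (marginal of a uniform permutation), so P[π(i) > i] = (n − i)/n. Summing: Σ_{i=1}^{181} (n − i)/n = (0 + 1 + … + 180)/181 = 181(181 − 1)/(2·181) = (181 − 1)/2.
Hence E[X] = Σ_{i=1}^{181} (181 − i)/181 = 90 ≈ 90.00000.

E[X] = 90 = 90.00000.


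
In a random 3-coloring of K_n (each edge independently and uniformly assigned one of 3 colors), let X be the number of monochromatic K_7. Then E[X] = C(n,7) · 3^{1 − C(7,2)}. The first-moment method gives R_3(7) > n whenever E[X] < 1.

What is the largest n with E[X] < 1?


We need C(n, 7) · 3^{1 − 21} < 1, i.e. C(n, 7) < 3^{21 − 1} = 3486784401.
Check values of n near the boundary:
  n = 79: C(79, 7) = 2898753715; 2898753715 < 3486784401? YES
  n = 80: C(80, 7) = 3176716400; 3176716400 < 3486784401? YES
  n = 81: C(81, 7) = 3477216600; 3477216600 < 3486784401? YES
  n = 82: C(82, 7) = 3801756816; 3801756816 < 3486784401? NO
The largest n with C(n, 7) < 3486784401 is n = 81 (where E[X] = 42928600/43046721 ≈ 0.99726). Hence R_3(7) > 81, i.e. R_3(7) ≥ 82.

Largest n = 81; hence R_3(7) > 81.


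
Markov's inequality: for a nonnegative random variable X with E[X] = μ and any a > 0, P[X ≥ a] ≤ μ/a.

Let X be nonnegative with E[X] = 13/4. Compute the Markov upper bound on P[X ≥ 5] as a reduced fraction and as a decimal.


μ = E[X] = 13/4, a = 5.
Markov: P[X ≥ 5] ≤ μ/a = (13/4)/5 = 13/20.
Numerically: ≈ 0.650000.
(Since a = 5 > μ = 3.250000, the bound 13/20 is < 1 and informative.)

P[X ≥ 5] ≤ 13/20 ≈ 0.650000.


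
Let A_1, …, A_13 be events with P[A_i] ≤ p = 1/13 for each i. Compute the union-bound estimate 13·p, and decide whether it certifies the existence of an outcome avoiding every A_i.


Union bound: P[∪_{i=1}^{13} A_i] ≤ Σ_i P[A_i] ≤ 13·p = 13·(1/13) = 1.
Numerically: 1 ≈ 1.00000.
Is 1 < 1? NO.
Since the bound 1 is ≥ 1, the union bound is uninformative here; it does NOT by itself certify existence.

13·p = 1 ≈ 1.00000; existence NOT certified by the union bound.


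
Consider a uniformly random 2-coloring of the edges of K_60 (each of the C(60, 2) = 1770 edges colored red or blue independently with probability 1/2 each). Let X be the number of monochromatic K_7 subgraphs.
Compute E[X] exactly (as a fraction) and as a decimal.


Let X = Σ_S X_S over the C(60, 7) = 386206920 subsets S of size 7, where X_S = 1 if the K_7 on S is monochromatic.
For a fixed S, the K_7 on S has C(7, 2) = 21 edges. P[all 21 edges red] = (1/2)^21, and likewise for blue, so P[monochromatic] = 2·(1/2)^21 = 2^{1 − 21} = 1/1048576.
By linearity: E[X] = C(60, 7) · 2^{1 − 21} = 386206920 · 1/1048576 = 48275865/131072.
Numerically: E[X] ≈ 368.3156.

E[X] = C(60,7)·2^(1−C(7,2)) = 48275865/131072 ≈ 368.3156.


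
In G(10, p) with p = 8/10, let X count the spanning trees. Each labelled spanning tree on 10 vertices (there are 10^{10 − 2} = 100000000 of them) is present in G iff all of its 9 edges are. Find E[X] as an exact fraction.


K_10 has 10^{10 − 2} = 100000000 labelled spanning trees.
For each such spanning tree H, let X_H = 1 if all 9 edges of H are present in G. Then P[X_H = 1] = p^{9} = (4/5)^{9} = 262144/1953125.
Summing the indicators: E[X] = Σ_H E[X_H] = 100000000 · p^{9} = 100000000 · 262144/1953125 = 67108864/5.
Numerically: E[X] ≈ 1.342e+07.

E[X] = 100000000 · (4/5)^{9} = 67108864/5 ≈ 1.342e+07.


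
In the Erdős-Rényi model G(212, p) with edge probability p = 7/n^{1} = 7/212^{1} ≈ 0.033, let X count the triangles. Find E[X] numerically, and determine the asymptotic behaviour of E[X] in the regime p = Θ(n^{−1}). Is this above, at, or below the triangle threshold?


Number of potential triangles: C(212, 3) = 1565620.
Each occurs with probability p³ ≈ (0.033)³ ≈ 3.59987e-05.
By linearity: E[X] = C(212, 3)·p³ ≈ 1565620 · 3.59987e-05 ≈ 56.360.
Here α = 1, so p = 7/n is exactly at the triangle threshold p ~ 1/n. Asymptotically E[X] → c³/6 = 7³/6 = 343/6 ≈ 57.167, a bounded constant. In this regime the triangle count is asymptotically Poisson(c³/6).

E[X] ≈ 56.360; in regime p = Θ(1/n^{1}) E[X] stays bounded (at the triangle threshold p ~ 1/n).


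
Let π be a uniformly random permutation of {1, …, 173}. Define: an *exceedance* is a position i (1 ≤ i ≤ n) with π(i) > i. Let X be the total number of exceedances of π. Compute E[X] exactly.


Write X = Σ_{i=1}^{173} X_i, where X_i = 1_{π(i) > i}.
For each fixed i, π(i) is uniform over {1, …, 173} (marginal of a uniform permutation), so P[π(i) > i] = (n − i)/n. Summing: Σ_{i=1}^{173} (n − i)/n = (0 + 1 + … + 172)/173 = 173(173 − 1)/(2·173) = (173 − 1)/2.
Hence E[X] = Σ_{i=1}^{173} (173 − i)/173 = 86 ≈ 86.000.

E[X] = 86 = 86.000.


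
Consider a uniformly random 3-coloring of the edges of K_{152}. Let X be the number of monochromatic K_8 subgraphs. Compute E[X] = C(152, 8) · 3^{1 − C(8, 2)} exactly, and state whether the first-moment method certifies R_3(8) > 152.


E[X] = C(152, 8) · 3^{1 − 28} = 5859727868575 · 3^{−27} = 5859727868575/7625597484987.
As a reduced fraction: E[X] = 5859727868575/7625597484987 ≈ 0.7684287.
Is E[X] < 1? YES.
Since E[X] < 1, there exists a 3-coloring of K_{152} with no monochromatic K_8; hence R_3(8) > 152.

E[X] = 5859727868575/7625597484987 ≈ 0.7684287; E[X] < 1, so R_3(8) > 152.


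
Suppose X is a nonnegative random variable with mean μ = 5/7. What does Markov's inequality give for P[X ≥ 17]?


μ = E[X] = 5/7, a = 17.
Markov: P[X ≥ 17] ≤ μ/a = (5/7)/17 = 5/119.
Numerically: ≈ 0.0420.
(Since a = 17 > μ = 0.7143, the bound 5/119 is < 1 and informative.)

P[X ≥ 17] ≤ 5/119 ≈ 0.0420.


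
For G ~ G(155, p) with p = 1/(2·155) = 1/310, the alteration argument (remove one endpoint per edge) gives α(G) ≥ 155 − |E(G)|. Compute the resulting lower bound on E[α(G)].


E[|E(G)|] = C(155, 2)·p = 11935 · (1/310) = 77/2.
E[α(G)] ≥ n − E[|E(G)|] = 155 − 77/2 = 233/2.
Numerically: ≈ 116.50000.
(This is only a lower bound; the true E[α(G)] may be larger.)

E[α(G)] ≥ 233/2 ≈ 116.50000.


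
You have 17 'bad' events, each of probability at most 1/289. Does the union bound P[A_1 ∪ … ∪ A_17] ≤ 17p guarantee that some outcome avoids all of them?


Union bound: P[∪_{i=1}^{17} A_i] ≤ Σ_i P[A_i] ≤ 17·p = 17·(1/289) = 1/17.
Numerically: 1/17 ≈ 0.0588.
Is 1/17 < 1? YES.
Since P[∪ A_i] ≤ 1/17 < 1, the complement has P[∩ A_i^c] ≥ 1 − 1/17 = 16/17 > 0, so some outcome avoids every A_i.

17·p = 1/17 ≈ 0.0588; existence CERTIFIED by the union bound.


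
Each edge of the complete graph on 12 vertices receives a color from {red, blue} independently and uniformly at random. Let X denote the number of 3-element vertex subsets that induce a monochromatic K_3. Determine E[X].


Let X = Σ_S X_S over the C(12, 3) = 220 subsets S of size 3, where X_S = 1 if the K_3 on S is monochromatic.
For a fixed S, the K_3 on S has C(3, 2) = 3 edges. P[all 3 edges red] = (1/2)^3, and likewise for blue, so P[monochromatic] = 2·(1/2)^3 = 2^{1 − 3} = 1/4.
By linearity: E[X] = C(12, 3) · 2^{1 − 3} = 220 · 1/4 = 55.
Numerically: E[X] ≈ 55.00000.

E[X] = C(12,3)·2^(1−C(3,2)) = 55 ≈ 55.00000.


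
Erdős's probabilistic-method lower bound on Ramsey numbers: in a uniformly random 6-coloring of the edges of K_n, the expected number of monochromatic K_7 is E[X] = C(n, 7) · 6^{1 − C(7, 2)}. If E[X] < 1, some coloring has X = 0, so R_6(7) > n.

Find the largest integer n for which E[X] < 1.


We need C(n, 7) · 6^{1 − 21} < 1, i.e. C(n, 7) < 6^{21 − 1} = 3656158440062976.
Check values of n near the boundary:
  n = 565: C(565, 7) = 3513212521235560; 3513212521235560 < 3656158440062976? YES
  n = 566: C(566, 7) = 3557206237959440; 3557206237959440 < 3656158440062976? YES
  n = 567: C(567, 7) = 3601671315933933; 3601671315933933 < 3656158440062976? YES
  n = 568: C(568, 7) = 3646611956239704; 3646611956239704 < 3656158440062976? YES
  n = 569: C(569, 7) = 3692032389858348; 3692032389858348 < 3656158440062976? NO
The largest n with C(n, 7) < 3656158440062976 is n = 568 (where E[X] = 16882462760369/16926659444736 ≈ 0.9974). Hence R_6(7) > 568, i.e. R_6(7) ≥ 569.

Largest n = 568; hence R_6(7) > 568.


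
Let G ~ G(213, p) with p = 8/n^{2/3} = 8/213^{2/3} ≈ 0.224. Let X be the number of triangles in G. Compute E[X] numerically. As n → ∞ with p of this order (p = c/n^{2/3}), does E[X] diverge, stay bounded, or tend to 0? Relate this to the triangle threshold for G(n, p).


Number of potential triangles: C(213, 3) = 1587986.
Each occurs with probability p³ ≈ (0.224)³ ≈ 1.12852e-02.
By linearity: E[X] = C(213, 3)·p³ ≈ 1587986 · 1.12852e-02 ≈ 17920.801.
Since α = 2/3 < 1, p = c/n^{2/3} ≫ 1/n is above the triangle threshold p ~ 1/n. Asymptotically E[X] ~ (c³/6)·n^{3(1−α)} = (8³/6)·n^{1} → ∞; triangles are abundant w.h.p.

E[X] ≈ 17920.801; in regime p = Θ(1/n^{2/3}) E[X] diverges (above the triangle threshold p ~ 1/n).


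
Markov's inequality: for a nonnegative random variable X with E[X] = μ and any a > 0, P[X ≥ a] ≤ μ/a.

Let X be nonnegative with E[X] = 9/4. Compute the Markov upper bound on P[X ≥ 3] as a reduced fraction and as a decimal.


μ = E[X] = 9/4, a = 3.
Markov: P[X ≥ 3] ≤ μ/a = (9/4)/3 = 3/4.
Numerically: ≈ 0.75000.
(Since a = 3 > μ = 2.25000, the bound 3/4 is < 1 and informative.)

P[X ≥ 3] ≤ 3/4 ≈ 0.75000.


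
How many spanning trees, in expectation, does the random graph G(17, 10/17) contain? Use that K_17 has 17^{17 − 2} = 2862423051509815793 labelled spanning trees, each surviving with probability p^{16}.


K_17 has 17^{17 − 2} = 2862423051509815793 labelled spanning trees.
For each such spanning tree H, let X_H = 1 if all 16 edges of H are present in G. Then P[X_H = 1] = p^{16} = (10/17)^{16} = 10000000000000000/48661191875666868481.
By linearity of expectation: E[X] = Σ_H E[X_H] = 2862423051509815793 · p^{16} = 2862423051509815793 · 10000000000000000/48661191875666868481 = 10000000000000000/17.
Numerically: E[X] ≈ 5.8824e+14.

E[X] = 2862423051509815793 · (10/17)^{16} = 10000000000000000/17 ≈ 5.8824e+14.


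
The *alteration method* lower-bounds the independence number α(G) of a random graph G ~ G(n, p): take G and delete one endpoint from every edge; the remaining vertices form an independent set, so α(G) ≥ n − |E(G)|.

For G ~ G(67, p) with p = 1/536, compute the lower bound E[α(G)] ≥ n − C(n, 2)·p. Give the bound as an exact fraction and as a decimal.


E[|E(G)|] = C(67, 2)·p = 2211 · (1/536) = 33/8.
E[α(G)] ≥ n − E[|E(G)|] = 67 − 33/8 = 503/8.
Numerically: ≈ 62.875000.
(This is only a lower bound; the true E[α(G)] may be larger.)

E[α(G)] ≥ 503/8 ≈ 62.875000.


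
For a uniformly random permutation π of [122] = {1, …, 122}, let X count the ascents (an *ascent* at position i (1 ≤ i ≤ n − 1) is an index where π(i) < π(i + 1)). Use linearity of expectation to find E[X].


Write X = Σ X_I over i = 1, …, 121, with X_I the indicator of one ascent.
There are 121 indicators.
For each fixed i, the pair (π(i), π(i+1)) is a uniformly random ordered pair of distinct values from {1, …, 122}; by symmetry P[π(i) < π(i+1)] = 1/2.
By linearity: E[X] = 121 · (1/2) = (122 − 1) · (1/2) = 121/2 ≈ 60.500000.

E[X] = 121/2 = 60.500000.


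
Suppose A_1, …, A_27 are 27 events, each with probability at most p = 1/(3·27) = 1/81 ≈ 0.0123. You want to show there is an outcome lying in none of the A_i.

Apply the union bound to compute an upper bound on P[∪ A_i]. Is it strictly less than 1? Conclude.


Union bound: P[∪_{i=1}^{27} A_i] ≤ Σ_i P[A_i] ≤ 27·p = 27·(1/81) = 1/3.
Numerically: 1/3 ≈ 0.3333.
Is 1/3 < 1? YES.
Since P[∪ A_i] ≤ 1/3 < 1, the complement has P[∩ A_i^c] ≥ 1 − 1/3 = 2/3 > 0, so some outcome avoids every A_i.

27·p = 1/3 ≈ 0.3333; existence CERTIFIED by the union bound.


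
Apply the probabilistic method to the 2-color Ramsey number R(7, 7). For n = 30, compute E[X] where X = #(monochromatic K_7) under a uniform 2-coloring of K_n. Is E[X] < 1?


E[X] = C(30, 7) · 2^{1 − 21} = 2035800 · 2^{−20} = 2035800/1048576.
As a reduced fraction: E[X] = 254475/131072 ≈ 1.941490.
Is E[X] < 1? NO.
Since E[X] ≥ 1, the first-moment bound is inconclusive at n = 30; it does NOT by itself certify R(7, 7) > 30.

E[X] = 254475/131072 ≈ 1.941490; E[X] ≥ 1; first-moment method inconclusive here.


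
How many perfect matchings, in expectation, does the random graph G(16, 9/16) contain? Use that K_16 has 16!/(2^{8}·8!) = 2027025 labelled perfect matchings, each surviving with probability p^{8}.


K_16 has 16!/(2^{8}·8!) = 2027025 labelled perfect matchings.
For each such perfect matching H, let X_H = 1 if all 8 edges of H are present in G. Then P[X_H = 1] = p^{8} = (9/16)^{8} = 43046721/4294967296.
By linearity: E[X] = Σ_H E[X_H] = 2027025 · p^{8} = 2027025 · 43046721/4294967296 = 87256779635025/4294967296.
Numerically: E[X] ≈ 20316.

E[X] = 2027025 · (9/16)^{8} = 87256779635025/4294967296 ≈ 20316.


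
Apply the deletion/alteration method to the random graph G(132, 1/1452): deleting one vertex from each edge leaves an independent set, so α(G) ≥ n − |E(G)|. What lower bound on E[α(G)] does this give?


E[|E(G)|] = C(132, 2)·p = 8646 · (1/1452) = 131/22.
E[α(G)] ≥ n − E[|E(G)|] = 132 − 131/22 = 2773/22.
Numerically: ≈ 126.04545.
(This is only a lower bound; the true E[α(G)] may be larger.)

E[α(G)] ≥ 2773/22 ≈ 126.04545.


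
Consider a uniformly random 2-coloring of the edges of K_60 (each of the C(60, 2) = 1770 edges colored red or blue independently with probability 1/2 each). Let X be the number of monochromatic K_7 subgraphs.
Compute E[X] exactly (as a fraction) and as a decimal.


Let X = Σ_S X_S over the C(60, 7) = 386206920 subsets S of size 7, where X_S = 1 if the K_7 on S is monochromatic.
For a fixed S, the K_7 on S has C(7, 2) = 21 edges. P[all 21 edges red] = (1/2)^21, and likewise for blue, so P[monochromatic] = 2·(1/2)^21 = 2^{1 − 21} = 1/1048576.
Summing: E[X] = C(60, 7) · 2^{1 − 21} = 386206920 · 1/1048576 = 48275865/131072.
Numerically: E[X] ≈ 368.316.

E[X] = C(60,7)·2^(1−C(7,2)) = 48275865/131072 ≈ 368.316.


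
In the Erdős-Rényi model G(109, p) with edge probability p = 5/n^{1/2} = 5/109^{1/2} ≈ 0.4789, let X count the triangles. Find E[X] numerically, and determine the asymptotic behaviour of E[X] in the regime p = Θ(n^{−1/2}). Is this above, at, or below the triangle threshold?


Number of potential triangles: C(109, 3) = 209934.
Each occurs with probability p³ ≈ (0.4789)³ ≈ 1.098425e-01.
By linearity: E[X] = C(109, 3)·p³ ≈ 209934 · 1.098425e-01 ≈ 23059.6678.
Since α = 1/2 < 1, p = c/n^{1/2} ≫ 1/n is above the triangle threshold p ~ 1/n. Asymptotically E[X] ~ (c³/6)·n^{3(1−α)} = (5³/6)·n^{1.5} → ∞; triangles are abundant w.h.p.

E[X] ≈ 23059.6678; in regime p = Θ(1/n^{1/2}) E[X] diverges (above the triangle threshold p ~ 1/n).


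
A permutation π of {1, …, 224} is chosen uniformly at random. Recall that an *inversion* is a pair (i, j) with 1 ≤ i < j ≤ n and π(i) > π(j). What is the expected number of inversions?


Write X = Σ X_I over the C(224, 2) = 24976 pairs i < j, with X_I the indicator of one inversion.
There are 24976 indicators.
For each fixed pair i < j, the values π(i) and π(j) are two distinct elements of {1, …, 224} in uniformly random order; by symmetry P[π(i) > π(j)] = 1/2.
By linearity: E[X] = 24976 · (1/2) = C(224, 2) · (1/2) = 24976/2 = 12488 ≈ 12488.00000.

E[X] = 12488 = 12488.00000.


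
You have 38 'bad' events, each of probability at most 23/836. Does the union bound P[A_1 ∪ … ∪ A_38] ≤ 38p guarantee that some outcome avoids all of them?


Union bound: P[∪_{i=1}^{38} A_i] ≤ Σ_i P[A_i] ≤ 38·p = 38·(23/836) = 23/22.
Numerically: 23/22 ≈ 1.04545.
Is 23/22 < 1? NO.
Since the bound 23/22 is ≥ 1, the union bound is uninformative here; it does NOT by itself certify existence.

38·p = 23/22 ≈ 1.04545; existence NOT certified by the union bound.


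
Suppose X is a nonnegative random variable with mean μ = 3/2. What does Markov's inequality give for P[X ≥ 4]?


μ = E[X] = 3/2, a = 4.
Markov: P[X ≥ 4] ≤ μ/a = (3/2)/4 = 3/8.
Numerically: ≈ 0.37500.
(Since a = 4 > μ = 1.50000, the bound 3/8 is < 1 and informative.)

P[X ≥ 4] ≤ 3/8 ≈ 0.37500.


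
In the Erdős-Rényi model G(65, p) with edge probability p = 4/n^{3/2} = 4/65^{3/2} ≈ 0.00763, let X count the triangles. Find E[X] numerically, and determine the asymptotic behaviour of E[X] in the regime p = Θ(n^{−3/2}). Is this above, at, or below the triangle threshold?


Number of potential triangles: C(65, 3) = 43680.
Each occurs with probability p³ ≈ (0.00763)³ ≈ 4.44703e-07.
By linearity: E[X] = C(65, 3)·p³ ≈ 43680 · 4.44703e-07 ≈ 0.019.
Since α = 3/2 > 1, p = c/n^{3/2} = o(1/n) is below the triangle threshold p ~ 1/n. Asymptotically E[X] ~ (c³/6)·n^{3(1−α)} = (4³/6)·n^{-1.5} → 0, so by Markov's inequality G has no triangles w.h.p.

E[X] ≈ 0.019; in regime p = Θ(1/n^{3/2}) E[X] tends to 0 (below the triangle threshold p ~ 1/n).


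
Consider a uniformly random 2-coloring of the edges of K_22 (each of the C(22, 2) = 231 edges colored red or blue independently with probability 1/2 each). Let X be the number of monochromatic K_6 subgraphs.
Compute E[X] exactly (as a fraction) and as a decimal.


Let X = Σ_S X_S over the C(22, 6) = 74613 subsets S of size 6, where X_S = 1 if the K_6 on S is monochromatic.
For a fixed S, the K_6 on S has C(6, 2) = 15 edges. P[all 15 edges red] = (1/2)^15, and likewise for blue, so P[monochromatic] = 2·(1/2)^15 = 2^{1 − 15} = 1/16384.
Summing: E[X] = C(22, 6) · 2^{1 − 15} = 74613 · 1/16384 = 74613/16384.
Numerically: E[X] ≈ 4.5540.

E[X] = C(22,6)·2^(1−C(6,2)) = 74613/16384 ≈ 4.5540.


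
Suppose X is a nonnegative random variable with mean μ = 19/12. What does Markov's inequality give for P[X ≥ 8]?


μ = E[X] = 19/12, a = 8.
Markov: P[X ≥ 8] ≤ μ/a = (19/12)/8 = 19/96.
Numerically: ≈ 0.197917.
(Since a = 8 > μ = 1.583333, the bound 19/96 is < 1 and informative.)

P[X ≥ 8] ≤ 19/96 ≈ 0.197917.


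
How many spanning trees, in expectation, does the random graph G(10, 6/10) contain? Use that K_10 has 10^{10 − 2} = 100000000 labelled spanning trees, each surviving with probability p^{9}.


K_10 has 10^{10 − 2} = 100000000 labelled spanning trees.
For each such spanning tree H, let X_H = 1 if all 9 edges of H are present in G. Then P[X_H = 1] = p^{9} = (3/5)^{9} = 19683/1953125.
By linearity of expectation: E[X] = Σ_H E[X_H] = 100000000 · p^{9} = 100000000 · 19683/1953125 = 5038848/5.
Numerically: E[X] ≈ 1.00777e+06.

E[X] = 100000000 · (3/5)^{9} = 5038848/5 ≈ 1.00777e+06.


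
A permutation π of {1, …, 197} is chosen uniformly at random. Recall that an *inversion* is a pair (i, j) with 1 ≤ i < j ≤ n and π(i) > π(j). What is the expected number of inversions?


Write X = Σ X_I over the C(197, 2) = 19306 pairs i < j, with X_I the indicator of one inversion.
There are 19306 indicators.
For each fixed pair i < j, the values π(i) and π(j) are two distinct elements of {1, …, 197} in uniformly random order; by symmetry P[π(i) > π(j)] = 1/2.
By linearity: E[X] = 19306 · (1/2) = C(197, 2) · (1/2) = 19306/2 = 9653 ≈ 9653.000.

E[X] = 9653 = 9653.000.


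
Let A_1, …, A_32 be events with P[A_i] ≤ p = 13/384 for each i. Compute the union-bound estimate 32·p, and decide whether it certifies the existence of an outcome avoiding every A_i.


Union bound: P[∪_{i=1}^{32} A_i] ≤ Σ_i P[A_i] ≤ 32·p = 32·(13/384) = 13/12.
Numerically: 13/12 ≈ 1.083.
Is 13/12 < 1? NO.
Since the bound 13/12 is ≥ 1, the union bound is uninformative here; it does NOT by itself certify existence.

32·p = 13/12 ≈ 1.083; existence NOT certified by the union bound.


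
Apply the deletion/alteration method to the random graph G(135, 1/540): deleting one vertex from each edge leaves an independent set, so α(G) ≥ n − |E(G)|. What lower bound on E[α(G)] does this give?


E[|E(G)|] = C(135, 2)·p = 9045 · (1/540) = 67/4.
E[α(G)] ≥ n − E[|E(G)|] = 135 − 67/4 = 473/4.
Numerically: ≈ 118.250000.
(This is only a lower bound; the true E[α(G)] may be larger.)

E[α(G)] ≥ 473/4 ≈ 118.250000.


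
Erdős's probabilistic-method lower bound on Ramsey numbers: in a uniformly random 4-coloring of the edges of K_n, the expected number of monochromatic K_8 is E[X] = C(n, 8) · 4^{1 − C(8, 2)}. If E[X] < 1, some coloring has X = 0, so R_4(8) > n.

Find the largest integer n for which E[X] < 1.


We need C(n, 8) · 4^{1 − 28} < 1, i.e. C(n, 8) < 4^{28 − 1} = 18014398509481984.
Check values of n near the boundary:
  n = 407: C(407, 8) = 17424959239309050; 17424959239309050 < 18014398509481984? YES
  n = 408: C(408, 8) = 17773458424095231; 17773458424095231 < 18014398509481984? YES
  n = 409: C(409, 8) = 18128041135797879; 18128041135797879 < 18014398509481984? NO
The largest n with C(n, 8) < 18014398509481984 is n = 408 (where E[X] = 17773458424095231/18014398509481984 ≈ 0.987). Hence R_4(8) > 408, i.e. R_4(8) ≥ 409.

Largest n = 408; hence R_4(8) > 408.


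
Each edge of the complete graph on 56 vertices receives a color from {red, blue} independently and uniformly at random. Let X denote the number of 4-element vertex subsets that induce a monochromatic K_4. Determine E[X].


Let X = Σ_S X_S over the C(56, 4) = 367290 subsets S of size 4, where X_S = 1 if the K_4 on S is monochromatic.
For a fixed S, the K_4 on S has C(4, 2) = 6 edges. P[all 6 edges red] = (1/2)^6, and likewise for blue, so P[monochromatic] = 2·(1/2)^6 = 2^{1 − 6} = 1/32.
Summing: E[X] = C(56, 4) · 2^{1 − 6} = 367290 · 1/32 = 183645/16.
Numerically: E[X] ≈ 11477.812.

E[X] = C(56,4)·2^(1−C(4,2)) = 183645/16 ≈ 11477.812.


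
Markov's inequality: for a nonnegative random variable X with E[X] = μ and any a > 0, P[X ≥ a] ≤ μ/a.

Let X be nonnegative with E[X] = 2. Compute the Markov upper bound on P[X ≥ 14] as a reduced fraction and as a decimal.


μ = E[X] = 2, a = 14.
Markov: P[X ≥ 14] ≤ μ/a = (2)/14 = 1/7.
Numerically: ≈ 0.1429.
(Since a = 14 > μ = 2.0000, the bound 1/7 is < 1 and informative.)

P[X ≥ 14] ≤ 1/7 ≈ 0.1429.


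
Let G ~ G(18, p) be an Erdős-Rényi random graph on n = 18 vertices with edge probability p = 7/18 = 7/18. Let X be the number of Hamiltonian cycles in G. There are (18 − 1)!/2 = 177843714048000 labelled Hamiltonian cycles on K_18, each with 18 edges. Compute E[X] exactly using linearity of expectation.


K_18 has (18 − 1)!/2 = 177843714048000 labelled Hamiltonian cycles.
For each such Hamiltonian cycle H, let X_H = 1 if all 18 edges of H are present in G. Then P[X_H = 1] = p^{18} = (7/18)^{18} = 1628413597910449/39346408075296537575424.
Summing the indicators: E[X] = Σ_H E[X_H] = 177843714048000 · p^{18} = 177843714048000 · 1628413597910449/39346408075296537575424 = 24246874921186846803875/3294258113514384.
Numerically: E[X] ≈ 7.36e+06.

E[X] = 177843714048000 · (7/18)^{18} = 24246874921186846803875/3294258113514384 ≈ 7.36e+06.


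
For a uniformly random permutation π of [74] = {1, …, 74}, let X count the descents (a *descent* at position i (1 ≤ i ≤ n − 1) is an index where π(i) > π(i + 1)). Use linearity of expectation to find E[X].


Write X = Σ X_I over i = 1, …, 73, with X_I the indicator of one descent.
There are 73 indicators.
For each fixed i, the pair (π(i), π(i+1)) is a uniformly random ordered pair of distinct values from {1, …, 74}; by symmetry P[π(i) > π(i+1)] = 1/2.
By linearity: E[X] = 73 · (1/2) = (74 − 1) · (1/2) = 73/2 ≈ 36.500000.

E[X] = 73/2 = 36.500000.


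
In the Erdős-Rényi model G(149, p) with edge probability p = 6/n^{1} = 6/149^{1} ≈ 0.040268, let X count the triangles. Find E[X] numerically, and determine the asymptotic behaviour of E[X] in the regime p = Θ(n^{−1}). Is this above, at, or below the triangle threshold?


Number of potential triangles: C(149, 3) = 540274.
Each occurs with probability p³ ≈ (0.040268)³ ≈ 6.5297258e-05.
By linearity: E[X] = C(149, 3)·p³ ≈ 540274 · 6.5297258e-05 ≈ 35.27841.
Here α = 1, so p = 6/n is exactly at the triangle threshold p ~ 1/n. Asymptotically E[X] → c³/6 = 6³/6 = 36 ≈ 36.00000, a bounded constant. In this regime the triangle count is asymptotically Poisson(c³/6).

E[X] ≈ 35.27841; in regime p = Θ(1/n^{1}) E[X] stays bounded (at the triangle threshold p ~ 1/n).


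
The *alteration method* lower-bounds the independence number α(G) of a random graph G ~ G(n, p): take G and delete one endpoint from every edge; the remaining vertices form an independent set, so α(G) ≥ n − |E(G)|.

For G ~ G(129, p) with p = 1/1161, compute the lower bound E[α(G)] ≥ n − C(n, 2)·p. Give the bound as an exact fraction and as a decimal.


E[|E(G)|] = C(129, 2)·p = 8256 · (1/1161) = 64/9.
E[α(G)] ≥ n − E[|E(G)|] = 129 − 64/9 = 1097/9.
Numerically: ≈ 121.888889.
(This is only a lower bound; the true E[α(G)] may be larger.)

E[α(G)] ≥ 1097/9 ≈ 121.888889.
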